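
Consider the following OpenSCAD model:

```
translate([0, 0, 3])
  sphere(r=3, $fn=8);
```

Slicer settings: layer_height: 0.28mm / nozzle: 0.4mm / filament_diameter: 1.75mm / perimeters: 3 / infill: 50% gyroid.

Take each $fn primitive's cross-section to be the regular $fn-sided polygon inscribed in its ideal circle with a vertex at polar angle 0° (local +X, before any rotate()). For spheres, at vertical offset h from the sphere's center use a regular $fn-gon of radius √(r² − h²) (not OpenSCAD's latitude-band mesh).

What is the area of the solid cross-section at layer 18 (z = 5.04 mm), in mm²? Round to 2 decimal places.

13.69 mm²

At z = 5.04 mm: the r=3 sphere contributes a regular 8-gon of circumradius √(3²−2.04²) = 2.200 (area = (8/2)·2.200²·sin(360°/8) = 13.69 mm²). Overall, the cross-section is a single solid region. Net area = 13.69 mm².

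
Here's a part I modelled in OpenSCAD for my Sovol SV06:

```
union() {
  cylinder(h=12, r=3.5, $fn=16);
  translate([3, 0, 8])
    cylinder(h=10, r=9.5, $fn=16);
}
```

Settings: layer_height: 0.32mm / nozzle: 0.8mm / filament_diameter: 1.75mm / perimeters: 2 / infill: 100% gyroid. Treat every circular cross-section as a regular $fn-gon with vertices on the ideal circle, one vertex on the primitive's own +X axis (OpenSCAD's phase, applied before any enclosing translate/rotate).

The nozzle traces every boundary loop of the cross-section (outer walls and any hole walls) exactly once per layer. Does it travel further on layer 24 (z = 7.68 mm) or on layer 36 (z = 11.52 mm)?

layer 36 (z = 11.52 mm)

Layer 24 (z = 7.68): the cylinder: section is a regular 16-gon, circumradius r=3.5 (perimeter = 2·16·3.500·sin(180°/16) = 21.85 mm); the cylinder at (3, 0) is absent (z outside [8, 18]); Taking the union: only the r=3.5 cylinder is present, so the union is just that shape — boundary = 21.85 mm. So its perimeter = 21.85 mm. Layer 36 (z = 11.52): the r=3.5 cylinder gives a regular 16-gon of circumradius 3.5 (constant along its height) (perimeter = 2·16·3.500·sin(180°/16) = 21.85 mm); the r=9.5 cylinder at (3, 0) contributes a regular 16-gon of circumradius 9.5 (perimeter = 2·16·9.500·sin(180°/16) = 59.31 mm); Combining (union): the r=3.5 cylinder lies entirely inside the r=9.5 cylinder at (3, 0), so the union is just the r=9.5 cylinder at (3, 0) — boundary = 59.31 mm. So its perimeter = 59.31 mm. Layer 36 is larger (59.31 vs 21.85 mm).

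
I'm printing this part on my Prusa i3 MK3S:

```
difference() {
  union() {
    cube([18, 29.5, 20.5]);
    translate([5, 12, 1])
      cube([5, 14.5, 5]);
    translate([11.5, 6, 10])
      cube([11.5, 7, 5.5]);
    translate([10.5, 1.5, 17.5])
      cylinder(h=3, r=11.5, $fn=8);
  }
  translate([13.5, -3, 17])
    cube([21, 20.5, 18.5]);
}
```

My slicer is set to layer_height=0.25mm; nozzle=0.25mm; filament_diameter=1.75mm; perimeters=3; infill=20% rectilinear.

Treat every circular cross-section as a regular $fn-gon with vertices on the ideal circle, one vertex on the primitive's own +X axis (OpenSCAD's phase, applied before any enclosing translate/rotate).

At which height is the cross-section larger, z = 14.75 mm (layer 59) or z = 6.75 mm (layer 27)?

layer 59 (z = 14.75 mm)

Layer 59 (z = 14.75): the cube is present — its section is the full 18×29.5 rectangle (area 531.00 mm²); the cube at (5, 12) does not reach this height (z outside [1, 6]); the 11.5×7 cube at (11.5, 6) contributes its full rectangle (area 80.50 mm²); the cylinder at (10.5, 1.5) is absent (z outside [17.5, 20.5]); Taking the union: the regions partially overlap — summed areas 611.50 mm² minus the doubly-counted overlap 45.50 mm² gives 566.00 mm² — area = 566.00 mm²; the cube at (13.5, -3) is not intersected at this z (z outside [17, 35.5]); Taking the first minus the rest: none of the subtracted shapes is present at this height, so the result so far is unchanged — area = 566.00 mm². So its area = 566.00 mm². Layer 27 (z = 6.75): the cube is present — its section is the full 18×29.5 rectangle (area 531.00 mm²); the cube at (5, 12) is absent (z outside [1, 6]); the cube at (11.5, 6) is not intersected at this z (z outside [10, 15.5]); the cylinder at (10.5, 1.5) is absent (z outside [17.5, 20.5]); Taking the union: only the 18×29.5 cube is present, so the union is just that shape — area = 531.00 mm²; the cube at (13.5, -3) is not intersected at this z (z outside [17, 35.5]); Subtracting the remaining from the first: none of the subtracted shapes is present at this height, so the result so far is unchanged — area = 531.00 mm². So its area = 531.00 mm². Layer 59 is larger (566.00 vs 531.00 mm²).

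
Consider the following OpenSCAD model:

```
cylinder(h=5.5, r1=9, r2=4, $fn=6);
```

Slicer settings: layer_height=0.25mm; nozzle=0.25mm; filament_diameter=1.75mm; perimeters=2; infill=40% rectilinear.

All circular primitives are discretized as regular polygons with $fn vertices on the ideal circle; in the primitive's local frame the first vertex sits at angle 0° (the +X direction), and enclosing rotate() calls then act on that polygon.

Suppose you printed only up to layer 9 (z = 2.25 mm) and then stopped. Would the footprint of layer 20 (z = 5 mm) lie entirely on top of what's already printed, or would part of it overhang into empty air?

Compare the two slices. At z = 2.25: the cone contributes a regular 6-gon of circumradius 6.955 (interpolated between r1=9 and r2=4 at t=0.409) (area = (6/2)·6.955²·sin(360°/6) = 125.66 mm²). At z = 5: the cone (r1=9→r2=4) has section circumradius 4.455 here — a regular 6-gon (area = (6/2)·4.455²·sin(360°/6) = 51.55 mm²). Checking containment: the cross-section at z = 5 is a subset of the cross-section at z = 2.25.

entirely on top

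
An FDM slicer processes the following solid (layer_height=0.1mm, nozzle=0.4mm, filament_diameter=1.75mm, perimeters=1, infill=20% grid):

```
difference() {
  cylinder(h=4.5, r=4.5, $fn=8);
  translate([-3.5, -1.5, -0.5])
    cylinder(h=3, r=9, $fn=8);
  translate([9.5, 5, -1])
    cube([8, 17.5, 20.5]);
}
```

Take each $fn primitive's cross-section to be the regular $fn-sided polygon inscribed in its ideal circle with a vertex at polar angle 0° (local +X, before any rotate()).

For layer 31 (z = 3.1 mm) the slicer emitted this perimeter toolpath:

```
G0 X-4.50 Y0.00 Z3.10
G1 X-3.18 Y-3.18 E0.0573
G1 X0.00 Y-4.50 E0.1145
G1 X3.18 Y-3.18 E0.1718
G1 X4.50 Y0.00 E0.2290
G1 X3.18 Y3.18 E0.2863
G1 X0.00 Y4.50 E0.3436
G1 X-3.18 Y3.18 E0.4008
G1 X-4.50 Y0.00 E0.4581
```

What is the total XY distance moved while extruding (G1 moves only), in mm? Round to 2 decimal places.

27.54 mm

Sum the Euclidean lengths of each G1 segment: total = 27.54 mm.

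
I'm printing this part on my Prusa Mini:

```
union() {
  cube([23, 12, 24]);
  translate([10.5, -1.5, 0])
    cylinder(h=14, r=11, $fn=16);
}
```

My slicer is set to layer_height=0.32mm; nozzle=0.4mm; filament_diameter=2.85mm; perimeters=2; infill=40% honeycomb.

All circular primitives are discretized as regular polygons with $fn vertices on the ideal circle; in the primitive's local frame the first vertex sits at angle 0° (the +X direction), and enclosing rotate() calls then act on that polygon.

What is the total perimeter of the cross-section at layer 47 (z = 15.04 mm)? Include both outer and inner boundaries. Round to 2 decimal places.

At z = 15.04 mm: the 23×12 cube contributes its full rectangle (perimeter 70.00 mm); the cylinder at (10.5, -1.5) does not reach this height (z outside [0, 14]); Combining (union): only the 23×12 cube is present, so the union is just that shape — boundary = 70.00 mm. Overall, the cross-section is a single solid region. Total boundary length (outer) = 70.00 mm.

70.00 mm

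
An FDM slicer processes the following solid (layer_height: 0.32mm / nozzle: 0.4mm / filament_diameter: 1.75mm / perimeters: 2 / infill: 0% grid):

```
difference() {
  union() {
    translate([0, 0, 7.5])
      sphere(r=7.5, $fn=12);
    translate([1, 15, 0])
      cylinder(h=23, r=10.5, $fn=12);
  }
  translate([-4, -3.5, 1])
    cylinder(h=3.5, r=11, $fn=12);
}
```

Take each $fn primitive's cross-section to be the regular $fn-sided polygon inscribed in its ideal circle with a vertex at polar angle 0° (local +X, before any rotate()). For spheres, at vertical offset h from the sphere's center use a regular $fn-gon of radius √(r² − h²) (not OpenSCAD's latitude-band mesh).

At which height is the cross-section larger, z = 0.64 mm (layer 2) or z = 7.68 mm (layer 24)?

layer 24 (z = 7.68 mm)

Layer 2 (z = 0.64): the sphere: section is a regular 12-gon, circumradius = √(r²−h²) = √(7.5²−6.86²) = 3.032 (area = (12/2)·3.032²·sin(360°/12) = 27.57 mm²); the cylinder at (1, 15): section is a regular 12-gon, circumradius r=10.5 (area = (12/2)·10.500²·sin(360°/12) = 330.75 mm²); Taking the union: the 2 present regions are separate (no shared area or edge), so areas and boundary lengths simply add and each stays a separate island — area = 358.32 mm²; the cylinder at (-4, -3.5) does not reach this height (z outside [1, 4.5]); Subtracting the remaining from the first: none of the subtracted shapes is present at this height, so the result so far is unchanged — area = 358.32 mm². So its area = 358.32 mm². Layer 24 (z = 7.68): the r=7.5 sphere contributes a regular 12-gon of circumradius √(7.5²−0.18²) = 7.498 (area = (12/2)·7.498²·sin(360°/12) = 168.65 mm²); the r=10.5 cylinder at (1, 15) contributes a regular 12-gon of circumradius 10.5 (area = (12/2)·10.500²·sin(360°/12) = 330.75 mm²); Merging all regions: the regions partially overlap — summed areas 499.40 mm² minus the doubly-counted overlap 15.50 mm² gives 483.90 mm² — area = 483.90 mm²; the cylinder at (-4, -3.5) is not intersected at this z (z outside [1, 4.5]); Taking the first minus the rest: none of the subtracted shapes is present at this height, so the result so far is unchanged — area = 483.90 mm². So its area = 483.90 mm². Layer 24 is larger (483.90 vs 358.32 mm²).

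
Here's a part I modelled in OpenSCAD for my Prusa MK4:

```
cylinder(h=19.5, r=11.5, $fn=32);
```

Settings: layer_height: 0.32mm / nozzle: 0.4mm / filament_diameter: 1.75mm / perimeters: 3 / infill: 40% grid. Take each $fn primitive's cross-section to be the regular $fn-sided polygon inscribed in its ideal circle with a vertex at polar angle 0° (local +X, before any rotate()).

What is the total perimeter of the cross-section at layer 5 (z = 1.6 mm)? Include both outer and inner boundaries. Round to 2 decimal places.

At z = 1.6 mm: the cylinder: section is a regular 32-gon, circumradius r=11.5 (perimeter = 2·32·11.500·sin(180°/32) = 72.14 mm). Overall, the cross-section is a single solid region. Total boundary length (outer) = 72.14 mm.

72.14 mm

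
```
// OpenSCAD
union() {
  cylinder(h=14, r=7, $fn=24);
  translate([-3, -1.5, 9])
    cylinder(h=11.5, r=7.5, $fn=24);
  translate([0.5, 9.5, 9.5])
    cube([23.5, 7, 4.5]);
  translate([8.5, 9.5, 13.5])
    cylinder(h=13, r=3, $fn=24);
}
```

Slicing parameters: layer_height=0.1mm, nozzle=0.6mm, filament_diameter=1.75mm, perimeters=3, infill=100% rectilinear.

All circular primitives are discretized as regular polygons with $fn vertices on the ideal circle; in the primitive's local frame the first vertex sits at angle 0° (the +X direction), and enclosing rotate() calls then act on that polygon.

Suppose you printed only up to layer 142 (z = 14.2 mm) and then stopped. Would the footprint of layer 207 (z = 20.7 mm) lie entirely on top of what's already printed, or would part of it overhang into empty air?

entirely on top

Compare the two slices. At z = 14.2: the cylinder is not intersected at this z (z outside [0, 14]); the r=7.5 cylinder at (-3, -1.5) gives a regular 24-gon of circumradius 7.5 (constant along its height) (area = (24/2)·7.500²·sin(360°/24) = 174.70 mm²); the cube at (0.5, 9.5) is absent (z outside [9.5, 14]); the cylinder at (8.5, 9.5): section is a regular 24-gon, circumradius r=3 (area = (24/2)·3.000²·sin(360°/24) = 27.95 mm²); Combining (union): the 2 present regions are separate (no shared area or edge), so areas and boundary lengths simply add and each stays a separate island — area = 202.66 mm². At z = 20.7: the cylinder is not intersected at this z (z outside [0, 14]); the cylinder at (-3, -1.5) is not intersected at this z (z outside [9, 20.5]); the cube at (0.5, 9.5) is not intersected at this z (z outside [9.5, 14]); the r=3 cylinder at (8.5, 9.5) gives a regular 24-gon of circumradius 3 (constant along its height) (area = (24/2)·3.000²·sin(360°/24) = 27.95 mm²); Combining (union): only the r=3 cylinder at (8.5, 9.5) is present, so the union is just that shape — area = 27.95 mm². Checking containment: the cross-section at z = 20.7 is a subset of the cross-section at z = 14.2.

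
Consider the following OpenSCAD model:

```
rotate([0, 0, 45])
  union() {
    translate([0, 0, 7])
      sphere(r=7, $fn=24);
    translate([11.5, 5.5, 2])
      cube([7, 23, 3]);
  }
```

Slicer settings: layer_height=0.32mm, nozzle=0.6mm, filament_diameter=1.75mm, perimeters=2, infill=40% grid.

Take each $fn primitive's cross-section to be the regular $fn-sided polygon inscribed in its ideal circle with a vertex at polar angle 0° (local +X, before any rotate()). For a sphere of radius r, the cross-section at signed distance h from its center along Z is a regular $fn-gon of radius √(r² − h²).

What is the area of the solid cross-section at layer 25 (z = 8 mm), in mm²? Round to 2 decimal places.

At z = 8 mm: the sphere: section is a regular 24-gon, circumradius = √(r²−h²) = √(7²−1²) = 6.928 (area = (24/2)·6.928²·sin(360°/24) = 149.08 mm²); the cube at (11.5, 5.5) is absent (z outside [2, 5]); Merging all regions: only the r=7 sphere is present, so the union is just that shape — area = 149.08 mm²; (whole slice rotated 45° about Z — lengths, areas and connectivity unchanged). Overall, the cross-section is a single solid region. Net area = 149.08 mm².

149.08 mm²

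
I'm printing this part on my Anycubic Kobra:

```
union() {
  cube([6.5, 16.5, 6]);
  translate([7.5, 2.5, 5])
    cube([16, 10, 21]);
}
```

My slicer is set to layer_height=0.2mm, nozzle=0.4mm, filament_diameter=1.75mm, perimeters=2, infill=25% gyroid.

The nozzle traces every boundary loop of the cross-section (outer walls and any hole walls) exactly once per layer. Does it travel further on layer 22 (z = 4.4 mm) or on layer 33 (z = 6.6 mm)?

Layer 22 (z = 4.4): the cube (footprint 6.5×16.5) is included at this height (perimeter 46.00 mm); the cube at (7.5, 2.5) is not intersected at this z (z outside [5, 26]); Combining (union): only the 6.5×16.5 cube is present, so the union is just that shape — boundary = 46.00 mm. So its perimeter = 46.00 mm. Layer 33 (z = 6.6): the cube does not reach this height (z outside [0, 6]); the 16×10 cube at (7.5, 2.5) contributes its full rectangle (perimeter 52.00 mm); Combining (union): only the 16×10 cube at (7.5, 2.5) is present, so the union is just that shape — boundary = 52.00 mm. So its perimeter = 52.00 mm. Layer 33 is larger (52.00 vs 46.00 mm).

layer 33 (z = 6.6 mm)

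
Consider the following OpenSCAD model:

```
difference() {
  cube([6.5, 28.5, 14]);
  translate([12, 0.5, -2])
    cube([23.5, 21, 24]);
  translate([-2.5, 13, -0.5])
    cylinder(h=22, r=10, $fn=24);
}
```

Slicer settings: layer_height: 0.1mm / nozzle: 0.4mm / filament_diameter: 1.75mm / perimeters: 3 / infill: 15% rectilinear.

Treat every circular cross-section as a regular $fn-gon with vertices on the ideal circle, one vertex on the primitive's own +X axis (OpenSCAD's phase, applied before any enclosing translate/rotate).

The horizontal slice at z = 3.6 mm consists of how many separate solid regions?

At z = 3.6 mm: the 6.5×28.5 cube contributes its full rectangle; the cube at (12, 0.5) is present — its section is the full 23.5×21 rectangle; the cylinder at (-2.5, 13): section is a regular 24-gon, circumradius r=10; After the difference (first − rest): starting from the 6.5×28.5 cube, the 23.5×21 cube at (12, 0.5) misses the remaining region (no effect); the r=10 cylinder at (-2.5, 13) partially overlaps it — only the 100.77 mm² overlap (of its 310.58 mm²) is removed, clipping the outline — 2 connected regions. The result has 2 disconnected regions.

2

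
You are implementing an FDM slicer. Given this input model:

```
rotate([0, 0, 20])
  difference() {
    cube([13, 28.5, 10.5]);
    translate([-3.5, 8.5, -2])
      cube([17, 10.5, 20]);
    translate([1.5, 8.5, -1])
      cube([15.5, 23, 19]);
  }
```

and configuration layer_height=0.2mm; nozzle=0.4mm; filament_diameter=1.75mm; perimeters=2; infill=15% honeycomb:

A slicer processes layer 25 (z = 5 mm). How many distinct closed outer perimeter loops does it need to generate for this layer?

2

At z = 5 mm: the 13×28.5 cube contributes its full rectangle; the cube at (-3.5, 8.5) is present — its section is the full 17×10.5 rectangle; the 15.5×23 cube at (1.5, 8.5) contributes its full rectangle; Taking the first minus the rest: starting from the 13×28.5 cube, the 17×10.5 cube at (-3.5, 8.5) partially overlaps it — only the 136.50 mm² overlap (of its 178.50 mm²) is removed, clipping the outline; the 15.5×23 cube at (1.5, 8.5) partially overlaps it — only the 109.25 mm² overlap (of its 356.50 mm²) is removed, clipping the outline — 2 connected regions; (whole slice rotated 20° about Z — lengths, areas and connectivity unchanged). The result has 2 disconnected regions.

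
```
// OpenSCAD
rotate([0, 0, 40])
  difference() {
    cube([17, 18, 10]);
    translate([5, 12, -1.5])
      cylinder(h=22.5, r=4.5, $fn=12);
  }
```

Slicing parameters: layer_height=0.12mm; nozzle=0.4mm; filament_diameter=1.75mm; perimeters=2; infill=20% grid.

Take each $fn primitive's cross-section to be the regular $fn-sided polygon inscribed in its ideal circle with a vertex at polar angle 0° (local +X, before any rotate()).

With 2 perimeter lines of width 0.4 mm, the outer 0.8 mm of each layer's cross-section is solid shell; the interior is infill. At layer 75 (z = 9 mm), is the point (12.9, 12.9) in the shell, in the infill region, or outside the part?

At z = 9 mm: the cube (footprint 17×18) is included at this height; the r=4.5 cylinder at (5, 12) contributes a regular 12-gon of circumradius 4.5; Subtracting the remaining from the first: starting from the 17×18 cube, the r=4.5 cylinder at (5, 12) lies wholly inside it (removes its full 60.75 mm² and its 27.95 mm outline becomes a hole wall) — 1 connected region with 1 hole; (rotated 40° about Z; rotation is an isometry so areas/perimeters/island counts are preserved). Overall, the cross-section is one region with 1 hole. Undo the 40° rotation: the query point maps to (18.174, 1.590) in the un-rotated model frame. The nearest boundary edge runs (17.00, 18.00)→(17.00, 0.00); distance from the point to it = 1.17 mm. The point is not inside any of the regions above, so it lies outside the cross-section (1.17 mm from the nearest boundary).

outside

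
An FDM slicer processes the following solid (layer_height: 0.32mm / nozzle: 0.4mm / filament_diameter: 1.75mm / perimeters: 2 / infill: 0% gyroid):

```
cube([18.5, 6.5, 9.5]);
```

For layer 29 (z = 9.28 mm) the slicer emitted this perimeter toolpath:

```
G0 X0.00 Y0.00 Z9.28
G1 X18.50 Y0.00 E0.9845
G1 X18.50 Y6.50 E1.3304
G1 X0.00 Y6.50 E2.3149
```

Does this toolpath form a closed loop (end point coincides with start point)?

Start point (G0): (0.00, 0.00). End point (last G1): the path does not return to the start — open.

no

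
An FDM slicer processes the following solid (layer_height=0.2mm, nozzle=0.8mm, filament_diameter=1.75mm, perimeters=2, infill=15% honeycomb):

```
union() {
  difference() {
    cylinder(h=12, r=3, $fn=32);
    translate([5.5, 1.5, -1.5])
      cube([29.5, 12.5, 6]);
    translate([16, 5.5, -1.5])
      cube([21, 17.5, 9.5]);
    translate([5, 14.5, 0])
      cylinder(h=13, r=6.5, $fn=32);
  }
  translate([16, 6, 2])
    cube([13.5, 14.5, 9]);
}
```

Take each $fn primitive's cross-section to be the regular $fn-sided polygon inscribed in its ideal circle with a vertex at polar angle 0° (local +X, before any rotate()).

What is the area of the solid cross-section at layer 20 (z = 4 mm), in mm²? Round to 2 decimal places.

At z = 4 mm: the r=3 cylinder contributes a regular 32-gon of circumradius 3 (area = (32/2)·3.000²·sin(360°/32) = 28.09 mm²); the 29.5×12.5 cube at (5.5, 1.5) contributes its full rectangle (area 368.75 mm²); the 21×17.5 cube at (16, 5.5) contributes its full rectangle (area 367.50 mm²); the cylinder at (5, 14.5): section is a regular 32-gon, circumradius r=6.5 (area = (32/2)·6.500²·sin(360°/32) = 131.88 mm²); Taking the first minus the rest: starting from the r=3 cylinder (28.09 mm²), the 29.5×12.5 cube at (5.5, 1.5) misses the remaining region (no effect); the 21×17.5 cube at (16, 5.5) misses the remaining region (no effect); the r=6.5 cylinder at (5, 14.5) misses the remaining region (no effect) — area = 28.09 mm²; the cube at (16, 6) is present — its section is the full 13.5×14.5 rectangle (area 195.75 mm²); Combining (union): the 2 present regions are separate (no shared area or edge), so areas and boundary lengths simply add and each stays a separate island — area = 223.84 mm². Overall, the cross-section has 2 separate islands. Net area = 223.84 mm².

223.84 mm²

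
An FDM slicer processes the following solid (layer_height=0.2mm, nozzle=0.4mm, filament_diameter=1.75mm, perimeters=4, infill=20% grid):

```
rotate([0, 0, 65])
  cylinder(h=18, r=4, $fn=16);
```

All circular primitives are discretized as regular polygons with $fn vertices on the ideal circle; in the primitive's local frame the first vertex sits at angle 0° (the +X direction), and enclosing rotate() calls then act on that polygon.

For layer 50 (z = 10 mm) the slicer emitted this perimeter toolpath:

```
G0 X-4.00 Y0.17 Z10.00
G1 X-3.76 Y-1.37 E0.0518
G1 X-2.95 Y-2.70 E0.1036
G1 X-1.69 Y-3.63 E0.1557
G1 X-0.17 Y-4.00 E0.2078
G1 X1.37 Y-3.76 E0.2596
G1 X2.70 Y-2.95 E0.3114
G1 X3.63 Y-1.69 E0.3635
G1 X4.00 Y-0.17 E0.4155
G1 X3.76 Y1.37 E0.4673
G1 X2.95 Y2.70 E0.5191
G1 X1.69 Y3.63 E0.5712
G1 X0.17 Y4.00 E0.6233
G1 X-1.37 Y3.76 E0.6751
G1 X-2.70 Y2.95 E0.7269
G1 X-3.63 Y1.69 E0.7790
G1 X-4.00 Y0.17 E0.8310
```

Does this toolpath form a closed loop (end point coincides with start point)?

yes

Start point (G0): (-4.00, 0.17). End point (last G1): the path returns to the start — closed.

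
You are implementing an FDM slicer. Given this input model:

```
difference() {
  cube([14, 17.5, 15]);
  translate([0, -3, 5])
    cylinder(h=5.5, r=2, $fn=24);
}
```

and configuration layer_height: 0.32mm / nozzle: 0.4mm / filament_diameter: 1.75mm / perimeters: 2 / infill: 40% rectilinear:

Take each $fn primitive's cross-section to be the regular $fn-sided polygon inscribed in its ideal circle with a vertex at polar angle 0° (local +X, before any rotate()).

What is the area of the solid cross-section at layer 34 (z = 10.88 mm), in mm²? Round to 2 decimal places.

245.00 mm²

At z = 10.88 mm: the 14×17.5 cube contributes its full rectangle (area 245.00 mm²); the cylinder at (0, -3) does not reach this height (z outside [5, 10.5]); After the difference (first − rest): none of the subtracted shapes is present at this height, so the 14×17.5 cube is unchanged — area = 245.00 mm². Overall, the cross-section is a single solid region. Net area = 245.00 mm².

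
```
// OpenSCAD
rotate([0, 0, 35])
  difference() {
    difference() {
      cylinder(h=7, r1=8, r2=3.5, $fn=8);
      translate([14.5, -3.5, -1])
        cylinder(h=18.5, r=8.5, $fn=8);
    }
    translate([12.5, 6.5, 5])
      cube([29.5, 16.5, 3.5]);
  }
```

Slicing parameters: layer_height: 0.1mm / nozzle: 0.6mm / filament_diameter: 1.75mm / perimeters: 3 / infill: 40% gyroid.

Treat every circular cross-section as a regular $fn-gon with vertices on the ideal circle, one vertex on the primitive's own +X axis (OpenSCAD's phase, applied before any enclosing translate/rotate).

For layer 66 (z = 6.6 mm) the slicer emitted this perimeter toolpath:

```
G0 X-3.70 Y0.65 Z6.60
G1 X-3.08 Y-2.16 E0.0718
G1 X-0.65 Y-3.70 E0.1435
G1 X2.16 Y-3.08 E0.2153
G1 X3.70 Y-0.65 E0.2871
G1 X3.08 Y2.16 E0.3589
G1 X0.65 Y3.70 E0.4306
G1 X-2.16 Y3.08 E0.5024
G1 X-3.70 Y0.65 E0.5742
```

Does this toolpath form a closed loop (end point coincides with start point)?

yes

Start point (G0): (-3.70, 0.65). End point (last G1): the path returns to the start — closed.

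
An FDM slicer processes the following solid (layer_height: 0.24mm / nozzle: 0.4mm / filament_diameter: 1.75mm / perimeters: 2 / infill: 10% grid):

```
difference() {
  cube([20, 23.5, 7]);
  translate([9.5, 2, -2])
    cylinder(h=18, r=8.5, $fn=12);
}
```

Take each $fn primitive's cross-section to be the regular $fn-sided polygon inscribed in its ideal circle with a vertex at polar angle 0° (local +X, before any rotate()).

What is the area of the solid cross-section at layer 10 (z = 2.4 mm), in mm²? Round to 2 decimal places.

328.70 mm²

At z = 2.4 mm: the 20×23.5 cube contributes its full rectangle (area 470.00 mm²); the cylinder at (9.5, 2): section is a regular 12-gon, circumradius r=8.5 (area = (12/2)·8.500²·sin(360°/12) = 216.75 mm²); After the difference (first − rest): starting from the 20×23.5 cube (470.00 mm²), the r=8.5 cylinder at (9.5, 2) partially overlaps it — only the 141.30 mm² overlap (of its 216.75 mm²) is removed, clipping the outline — area = 328.70 mm². Overall, the cross-section is a single solid region. Net area = 328.70 mm².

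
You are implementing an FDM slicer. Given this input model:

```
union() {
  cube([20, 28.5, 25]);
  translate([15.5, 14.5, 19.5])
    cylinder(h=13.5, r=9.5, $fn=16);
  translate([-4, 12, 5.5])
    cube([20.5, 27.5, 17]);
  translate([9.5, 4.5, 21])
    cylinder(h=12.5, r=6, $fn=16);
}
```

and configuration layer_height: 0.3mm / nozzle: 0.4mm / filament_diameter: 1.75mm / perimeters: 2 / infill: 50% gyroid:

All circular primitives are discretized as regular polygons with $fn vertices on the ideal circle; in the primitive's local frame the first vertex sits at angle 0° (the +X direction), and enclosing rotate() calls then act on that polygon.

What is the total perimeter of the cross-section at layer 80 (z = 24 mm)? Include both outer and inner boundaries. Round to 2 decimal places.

At z = 24 mm: the cube (footprint 20×28.5) is included at this height (perimeter 97.00 mm); the r=9.5 cylinder at (15.5, 14.5) contributes a regular 16-gon of circumradius 9.5 (perimeter = 2·16·9.500·sin(180°/16) = 59.31 mm); the cube at (-4, 12) is absent (z outside [5.5, 22.5]); the r=6 cylinder at (9.5, 4.5) gives a regular 16-gon of circumradius 6 (constant along its height) (perimeter = 2·16·6.000·sin(180°/16) = 37.46 mm); Combining (union): the regions partially overlap (shared area 322.01 mm²), so the edge portions inside another operand are dropped and the merged outline is re-measured after clipping — boundary = 101.49 mm. Overall, the cross-section is a single solid region. Total boundary length (outer) = 101.49 mm.

101.49 mm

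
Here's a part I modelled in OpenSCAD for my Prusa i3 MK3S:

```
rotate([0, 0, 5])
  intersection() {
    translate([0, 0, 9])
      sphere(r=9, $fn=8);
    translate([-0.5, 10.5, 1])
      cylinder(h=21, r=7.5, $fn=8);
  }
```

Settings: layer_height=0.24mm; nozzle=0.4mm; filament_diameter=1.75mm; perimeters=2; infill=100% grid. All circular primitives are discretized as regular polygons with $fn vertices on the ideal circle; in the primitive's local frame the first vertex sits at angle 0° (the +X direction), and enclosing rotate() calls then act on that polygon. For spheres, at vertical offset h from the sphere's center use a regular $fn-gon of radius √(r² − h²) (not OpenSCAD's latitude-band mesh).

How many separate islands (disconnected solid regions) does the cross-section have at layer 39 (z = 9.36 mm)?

1

At z = 9.36 mm: the r=9 sphere contributes a regular 8-gon of circumradius √(9²−0.36²) = 8.993; the r=7.5 cylinder at (-0.5, 10.5) gives a regular 8-gon of circumradius 7.5 (constant along its height); After intersecting: the r=7.5 cylinder at (-0.5, 10.5) partially overlaps the r=9 sphere; clipping to the common part keeps 41.08 mm² — 1 connected region; (rotated 5° about Z; rotation is an isometry so areas/perimeters/island counts are preserved). Overall, the cross-section is a single solid region. Island count = 1.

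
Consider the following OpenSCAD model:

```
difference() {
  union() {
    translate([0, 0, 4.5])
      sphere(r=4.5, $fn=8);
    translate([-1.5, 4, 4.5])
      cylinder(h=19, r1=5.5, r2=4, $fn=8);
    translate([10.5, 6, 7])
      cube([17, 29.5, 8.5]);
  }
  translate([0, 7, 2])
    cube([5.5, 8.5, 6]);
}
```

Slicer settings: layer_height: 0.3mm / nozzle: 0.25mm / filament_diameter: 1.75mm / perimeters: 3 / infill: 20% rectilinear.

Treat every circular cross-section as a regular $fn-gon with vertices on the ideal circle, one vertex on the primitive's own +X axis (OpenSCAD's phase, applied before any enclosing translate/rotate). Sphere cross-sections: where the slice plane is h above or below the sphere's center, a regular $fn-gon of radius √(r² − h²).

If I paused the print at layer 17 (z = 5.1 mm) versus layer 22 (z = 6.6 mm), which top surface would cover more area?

layer 17 (z = 5.1 mm)

Layer 17 (z = 5.1): the sphere: section is a regular 8-gon, circumradius = √(r²−h²) = √(4.5²−0.6²) = 4.460 (area = (8/2)·4.460²·sin(360°/8) = 56.26 mm²); the cone at (-1.5, 4) contributes a regular 8-gon of circumradius 5.453 (interpolated between r1=5.5 and r2=4 at t=0.032) (area = (8/2)·5.453²·sin(360°/8) = 84.09 mm²); the cube at (10.5, 6) is not intersected at this z (z outside [7, 15.5]); Taking the union: the regions partially overlap — summed areas 140.35 mm² minus the doubly-counted overlap 30.30 mm² gives 110.05 mm² — area = 110.05 mm²; the cube at (0, 7) is present — its section is the full 5.5×8.5 rectangle (area 46.75 mm²); After the difference (first − rest): starting from the result so far (110.05 mm²), the 5.5×8.5 cube at (0, 7) partially overlaps it — only the 3.32 mm² overlap (of its 46.75 mm²) is removed, clipping the outline — area = 106.73 mm². So its area = 106.73 mm². Layer 22 (z = 6.6): the r=4.5 sphere contributes a regular 8-gon of circumradius √(4.5²−2.1²) = 3.980 (area = (8/2)·3.980²·sin(360°/8) = 44.80 mm²); the cone at (-1.5, 4) (r1=5.5→r2=4) has section circumradius 5.334 here — a regular 8-gon (area = (8/2)·5.334²·sin(360°/8) = 80.48 mm²); the cube at (10.5, 6) is absent (z outside [7, 15.5]); Taking the union: the regions partially overlap — summed areas 125.28 mm² minus the doubly-counted overlap 24.55 mm² gives 100.73 mm² — area = 100.73 mm²; the 5.5×8.5 cube at (0, 7) contributes its full rectangle (area 46.75 mm²); Subtracting the remaining from the first: starting from that combined region (100.73 mm²), the 5.5×8.5 cube at (0, 7) partially overlaps it — only the 2.95 mm² overlap (of its 46.75 mm²) is removed, clipping the outline — area = 97.79 mm². So its area = 97.79 mm². Layer 17 is larger (106.73 vs 97.79 mm²).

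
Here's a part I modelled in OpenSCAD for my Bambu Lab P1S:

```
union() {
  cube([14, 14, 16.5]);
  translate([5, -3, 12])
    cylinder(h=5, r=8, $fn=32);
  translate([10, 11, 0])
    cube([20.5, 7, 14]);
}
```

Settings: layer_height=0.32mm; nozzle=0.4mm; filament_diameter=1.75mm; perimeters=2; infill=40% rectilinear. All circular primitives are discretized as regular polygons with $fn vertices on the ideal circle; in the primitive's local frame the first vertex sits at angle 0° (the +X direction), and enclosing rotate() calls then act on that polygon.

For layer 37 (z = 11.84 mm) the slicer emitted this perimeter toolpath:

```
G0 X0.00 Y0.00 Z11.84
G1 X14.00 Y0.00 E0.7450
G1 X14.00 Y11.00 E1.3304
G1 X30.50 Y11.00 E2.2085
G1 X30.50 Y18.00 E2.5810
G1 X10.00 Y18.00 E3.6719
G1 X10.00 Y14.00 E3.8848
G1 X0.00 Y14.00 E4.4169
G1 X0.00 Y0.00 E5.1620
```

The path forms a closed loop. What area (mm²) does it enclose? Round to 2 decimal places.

Apply the shoelace formula to the sequence of (X, Y) vertices; enclosed area = 327.50 mm².

327.50 mm²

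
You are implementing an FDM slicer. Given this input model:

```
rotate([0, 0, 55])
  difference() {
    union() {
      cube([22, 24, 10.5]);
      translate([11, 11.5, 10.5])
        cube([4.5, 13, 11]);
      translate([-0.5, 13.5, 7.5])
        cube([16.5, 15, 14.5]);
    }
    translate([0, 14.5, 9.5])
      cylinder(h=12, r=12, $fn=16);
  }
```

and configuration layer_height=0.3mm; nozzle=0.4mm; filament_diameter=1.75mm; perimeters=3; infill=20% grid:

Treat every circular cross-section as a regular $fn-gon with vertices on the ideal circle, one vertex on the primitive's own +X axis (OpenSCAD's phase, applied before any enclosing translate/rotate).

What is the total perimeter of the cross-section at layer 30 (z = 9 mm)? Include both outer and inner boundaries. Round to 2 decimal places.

102.00 mm

At z = 9 mm: the 22×24 cube contributes its full rectangle (perimeter 92.00 mm); the cube at (11, 11.5) is absent (z outside [10.5, 21.5]); the 16.5×15 cube at (-0.5, 13.5) contributes its full rectangle (perimeter 63.00 mm); Merging all regions: the regions partially overlap (shared area 168.00 mm²), so the edge portions inside another operand are dropped and the merged outline is re-measured after clipping — boundary = 102.00 mm; the cylinder at (0, 14.5) does not reach this height (z outside [9.5, 21.5]); Taking the first minus the rest: none of the subtracted shapes is present at this height, so the result so far is unchanged — boundary = 102.00 mm; (whole slice rotated 55° about Z — lengths, areas and connectivity unchanged). Overall, the cross-section is a single solid region. Total boundary length (outer) = 102.00 mm.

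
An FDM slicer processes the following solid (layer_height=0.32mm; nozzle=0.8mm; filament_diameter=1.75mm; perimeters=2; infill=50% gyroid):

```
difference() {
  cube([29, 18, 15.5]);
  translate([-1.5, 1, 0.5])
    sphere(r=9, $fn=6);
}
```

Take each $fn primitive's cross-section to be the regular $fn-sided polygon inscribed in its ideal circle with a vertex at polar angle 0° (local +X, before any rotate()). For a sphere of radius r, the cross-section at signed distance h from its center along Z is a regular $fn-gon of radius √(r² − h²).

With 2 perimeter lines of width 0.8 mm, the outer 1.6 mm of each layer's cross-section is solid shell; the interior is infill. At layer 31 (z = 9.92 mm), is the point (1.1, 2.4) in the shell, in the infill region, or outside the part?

At z = 9.92 mm: the 29×18 cube contributes its full rectangle; the sphere at (-1.5, 1) is not intersected at this z (|z−center|=9.420 > r=9); Taking the first minus the rest: none of the subtracted shapes is present at this height, so the 29×18 cube is unchanged — 1 connected region. Overall, the cross-section is a single solid region. The nearest boundary edge runs (0.00, 18.00)→(0.00, 0.00); distance from the point to it = 1.10 mm. The point is inside the cross-section, 1.10 mm from the nearest boundary — within the 1.6 mm shell band (2 × 0.8).

shell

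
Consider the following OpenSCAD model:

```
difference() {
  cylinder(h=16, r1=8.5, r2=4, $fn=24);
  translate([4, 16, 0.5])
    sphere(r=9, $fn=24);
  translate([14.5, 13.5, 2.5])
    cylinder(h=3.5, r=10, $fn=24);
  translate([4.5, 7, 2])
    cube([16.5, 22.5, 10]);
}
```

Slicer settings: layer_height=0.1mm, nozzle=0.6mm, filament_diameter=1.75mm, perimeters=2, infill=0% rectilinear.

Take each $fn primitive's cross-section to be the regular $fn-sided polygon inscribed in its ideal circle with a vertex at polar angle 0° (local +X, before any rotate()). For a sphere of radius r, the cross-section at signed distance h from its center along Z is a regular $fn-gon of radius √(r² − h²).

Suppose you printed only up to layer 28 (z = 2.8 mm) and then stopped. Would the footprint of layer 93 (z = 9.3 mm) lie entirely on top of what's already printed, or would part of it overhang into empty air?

Compare the two slices. At z = 2.8: the cone (r1=8.5→r2=4) has section circumradius 7.713 here — a regular 24-gon (area = (24/2)·7.713²·sin(360°/24) = 184.74 mm²); the sphere at (4, 16): section is a regular 24-gon, circumradius = √(r²−h²) = √(9²−2.3²) = 8.701 (area = (24/2)·8.701²·sin(360°/24) = 235.14 mm²); the cylinder at (14.5, 13.5): section is a regular 24-gon, circumradius r=10 (area = (24/2)·10.000²·sin(360°/24) = 310.58 mm²); the cube at (4.5, 7) is present — its section is the full 16.5×22.5 rectangle (area 371.25 mm²); After the difference (first − rest): starting from the cone (184.74 mm²), the r=9 sphere at (4, 16) misses the remaining region (no effect); the r=10 cylinder at (14.5, 13.5) misses the remaining region (no effect); the 16.5×22.5 cube at (4.5, 7) misses the remaining region (no effect) — area = 184.74 mm². At z = 9.3: the cone contributes a regular 24-gon of circumradius 5.884 (interpolated between r1=8.5 and r2=4 at t=0.581) (area = (24/2)·5.884²·sin(360°/24) = 107.54 mm²); the r=9 sphere at (4, 16) slices to a regular 24-gon of circumradius 1.887 (√(r²−h²) with h=8.8 from center) (area = (24/2)·1.887²·sin(360°/24) = 11.06 mm²); the cylinder at (14.5, 13.5) does not reach this height (z outside [2.5, 6]); the cube at (4.5, 7) is present — its section is the full 16.5×22.5 rectangle (area 371.25 mm²); Subtracting the remaining from the first: starting from the cone (107.54 mm²), the r=9 sphere at (4, 16) misses the remaining region (no effect); the 16.5×22.5 cube at (4.5, 7) misses the remaining region (no effect) — area = 107.54 mm². Checking containment: the cross-section at z = 9.3 is a subset of the cross-section at z = 2.8.

entirely on top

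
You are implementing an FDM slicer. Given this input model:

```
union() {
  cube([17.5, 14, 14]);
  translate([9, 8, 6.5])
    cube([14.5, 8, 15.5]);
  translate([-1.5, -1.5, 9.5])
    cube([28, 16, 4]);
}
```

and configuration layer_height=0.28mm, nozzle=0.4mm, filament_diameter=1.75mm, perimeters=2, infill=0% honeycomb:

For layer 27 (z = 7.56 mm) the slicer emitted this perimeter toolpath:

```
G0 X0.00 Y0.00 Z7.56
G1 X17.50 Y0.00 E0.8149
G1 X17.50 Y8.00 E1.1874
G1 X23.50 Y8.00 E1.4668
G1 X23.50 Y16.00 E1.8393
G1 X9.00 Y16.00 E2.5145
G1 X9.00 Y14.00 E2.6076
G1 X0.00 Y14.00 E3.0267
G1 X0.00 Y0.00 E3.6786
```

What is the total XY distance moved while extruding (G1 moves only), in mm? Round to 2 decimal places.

79.00 mm

Sum the Euclidean lengths of each G1 segment: total = 79.00 mm.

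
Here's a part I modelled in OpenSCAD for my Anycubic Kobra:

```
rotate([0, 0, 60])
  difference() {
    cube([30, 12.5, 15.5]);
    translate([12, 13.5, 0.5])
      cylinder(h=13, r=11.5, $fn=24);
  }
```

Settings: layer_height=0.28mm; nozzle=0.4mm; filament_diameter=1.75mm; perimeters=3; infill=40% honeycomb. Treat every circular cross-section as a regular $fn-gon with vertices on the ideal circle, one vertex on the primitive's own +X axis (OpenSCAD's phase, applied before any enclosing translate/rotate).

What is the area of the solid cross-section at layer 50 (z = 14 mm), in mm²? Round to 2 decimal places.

At z = 14 mm: the cube is present — its section is the full 30×12.5 rectangle (area 375.00 mm²); the cylinder at (12, 13.5) is absent (z outside [0.5, 13.5]); After the difference (first − rest): none of the subtracted shapes is present at this height, so the 30×12.5 cube is unchanged — area = 375.00 mm²; (rotated 60° about Z; rotation is an isometry so areas/perimeters/island counts are preserved). Overall, the cross-section is a single solid region. Net area = 375.00 mm².

375.00 mm²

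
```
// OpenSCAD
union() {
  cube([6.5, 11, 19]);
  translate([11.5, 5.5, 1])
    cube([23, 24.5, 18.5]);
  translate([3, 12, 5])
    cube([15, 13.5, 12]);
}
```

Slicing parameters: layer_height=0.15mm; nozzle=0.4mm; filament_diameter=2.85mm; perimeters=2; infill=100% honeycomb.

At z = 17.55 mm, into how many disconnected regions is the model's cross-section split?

2

At z = 17.55 mm: the cube (footprint 6.5×11) is included at this height; the 23×24.5 cube at (11.5, 5.5) contributes its full rectangle; the cube at (3, 12) is not intersected at this z (z outside [5, 17]); Merging all regions: the 2 present regions are separate (no shared area or edge), so areas and boundary lengths simply add and each stays a separate island — 2 connected regions. The result has 2 disconnected regions.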